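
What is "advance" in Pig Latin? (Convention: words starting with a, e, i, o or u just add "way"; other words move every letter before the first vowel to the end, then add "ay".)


Word: "advance"
Starts with vowel → add 'way'
Pig Latin = "advanceway"


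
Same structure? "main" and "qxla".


Pattern of "main": [0, 1, 2, 3]
Pattern of "qxla": [0, 1, 2, 3]
Patterns match
Same pattern = Yes


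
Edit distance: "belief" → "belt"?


Word 1: "belief" (length 6)
Word 2: "belt" (length 4)
One optimal edit sequence (insert/delete/substitute each cost 1):
  1. keep 'b'
  2. keep 'e'
  3. keep 'l'
  4. delete 'i'  (+1)
  5. delete 'e'  (+1)
  6. substitute 'f' -> 't'  (+1)
Total edit operations: 3
Edit distance = 3


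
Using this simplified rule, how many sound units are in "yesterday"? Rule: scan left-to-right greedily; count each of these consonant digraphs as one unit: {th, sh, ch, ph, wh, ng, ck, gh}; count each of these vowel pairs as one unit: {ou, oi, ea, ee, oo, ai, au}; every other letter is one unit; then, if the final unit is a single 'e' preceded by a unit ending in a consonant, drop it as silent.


Word: "yesterday" (9 letters)
Left-to-right scan:
  (1) 'y' (letter)
  (2) 'e' (letter)
  (3) 's' (letter)
  (4) 't' (letter)
  (5) 'e' (letter)
  (6) 'r' (letter)
  (7) 'd' (letter)
  (8) 'a' (letter)
  (9) 'y' (letter)
Units from scan: 9
Sound units = 9 units


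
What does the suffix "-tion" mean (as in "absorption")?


Suffix: -tion
As in: absorption -> absorb + -tion, with a spelling change
Meaning = act or process


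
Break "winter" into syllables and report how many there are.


Word: "winter"
Syllable breakdown: win | ter
Counting: 2 parts
= 2 syllables


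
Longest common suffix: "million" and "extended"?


Word 1: "million"
Word 2: "extended"
Comparing from end:
  Pos -1: 'n' != 'd' (stop)
LCS = "" (length 0)


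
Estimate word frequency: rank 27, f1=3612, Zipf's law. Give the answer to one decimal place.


Zipf's law: f(r) = f(1) / r
f(1) = 3612
f(27) = 3612 / 27
= 133.8 occurrences


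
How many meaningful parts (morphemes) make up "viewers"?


Word: "viewers"
Morphemes: view | -er | -s
Each morpheme carries meaning
= 3 morphemes


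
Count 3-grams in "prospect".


Word: "prospect" (length 8)
Number of 3-grams = length - 3 + 1 = 8 - 3 + 1
= 6


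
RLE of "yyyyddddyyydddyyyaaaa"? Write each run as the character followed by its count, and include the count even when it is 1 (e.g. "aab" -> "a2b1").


String: "yyyyddddyyydddyyyaaaa"
Scanning for consecutive runs:
  'y' x 4
  'd' x 4
  'y' x 3
  'd' x 3
  'y' x 3
  'a' x 4
RLE = "y4d4y3d3y3a4"


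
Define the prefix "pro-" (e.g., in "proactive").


Prefix: pro-
As in: proactive -> pro- + active
Meaning = forward / in favor of


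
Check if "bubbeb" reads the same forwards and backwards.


Word: "bubbeb"
Reversed: "bebbub"
Forward == Backward? bubbeb != bebbub
Palindrome = No


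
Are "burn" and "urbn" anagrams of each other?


Word 1: "burn" → sorted: bnru
Word 2: "urbn" → sorted: bnru
Same letters? bnru == bnru
Anagram = Yes


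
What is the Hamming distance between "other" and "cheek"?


Comparing character by character (same length = 5):
  Pos 0: 'o' vs 'c' !=
  Pos 1: 't' vs 'h' !=
  Pos 2: 'h' vs 'e' !=
  Pos 3: 'e' vs 'e' =
  Pos 4: 'r' vs 'k' !=
Hamming distance = 4


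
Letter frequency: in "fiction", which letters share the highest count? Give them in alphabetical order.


Word: "fiction"
Letter counts:
  'c': 1
  'f': 1
  'i': 2
  'n': 1
  'o': 1
  't': 1
Maximum count = 2
Most frequent = 'i' (2 times each)


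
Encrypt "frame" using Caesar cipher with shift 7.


Word: "frame"
Shift: 7
Each letter → (letter + shift) mod 26:
  'f' (5) + 7 = 12 → 'm'
  'r' (17) + 7 = 24 → 'y'
  'a' (0) + 7 = 7 → 'h'
  'm' (12) + 7 = 19 → 't'
  'e' (4) + 7 = 11 → 'l'
Result = "myhtl"


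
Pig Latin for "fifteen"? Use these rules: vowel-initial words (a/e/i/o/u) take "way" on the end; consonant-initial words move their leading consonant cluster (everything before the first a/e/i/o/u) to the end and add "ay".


Word: "fifteen"
Starts with consonant(s) → move to end, add 'ay'
Consonant cluster: "f"
Pig Latin = "ifteenfay"


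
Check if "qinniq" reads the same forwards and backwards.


Word: "qinniq"
Reversed: "qinniq"
Forward == Backward? qinniq == qinniq
Palindrome = Yes


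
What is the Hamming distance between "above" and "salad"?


Comparing character by character (same length = 5):
  Pos 0: 'a' vs 's' !=
  Pos 1: 'b' vs 'a' !=
  Pos 2: 'o' vs 'l' !=
  Pos 3: 'v' vs 'a' !=
  Pos 4: 'e' vs 'd' !=
Hamming distance = 5


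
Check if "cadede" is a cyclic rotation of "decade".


Word: "decade", Candidate: "cadede"
Method: check if candidate is substring of word+word
"decadedecade" contains "cadede"? Yes
Is rotation = Yes


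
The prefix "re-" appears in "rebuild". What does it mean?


Prefix: re-
Example: rebuild (re- + build)
Meaning = again


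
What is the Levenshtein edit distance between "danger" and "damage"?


Word 1: "danger" (length 6)
Word 2: "damage" (length 6)
One optimal edit sequence (insert/delete/substitute each cost 1):
  1. keep 'd'
  2. keep 'a'
  3. insert 'm'  (+1)
  4. substitute 'n' -> 'a'  (+1)
  5. keep 'g'
  6. keep 'e'
  7. delete 'r'  (+1)
Total edit operations: 3
Edit distance = 3


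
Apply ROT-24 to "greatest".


Word: "greatest"
Shift: 24
Each letter → (letter + shift) mod 26:
  'g' (6) + 24 = 4 → 'e'
  'r' (17) + 24 = 15 → 'p'
  'e' (4) + 24 = 2 → 'c'
  'a' (0) + 24 = 24 → 'y'
  't' (19) + 24 = 17 → 'r'
  'e' (4) + 24 = 2 → 'c'
  's' (18) + 24 = 16 → 'q'
  't' (19) + 24 = 17 → 'r'
Result = "epcyrcqr"


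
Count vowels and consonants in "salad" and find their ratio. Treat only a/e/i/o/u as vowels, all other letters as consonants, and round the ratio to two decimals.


Word: "salad"
Vowels (a,e,i,o,u): 2
Consonants: 3
Ratio = 2/3
= 0.67


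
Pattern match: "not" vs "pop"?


Pattern of "not": [0, 1, 2]
Pattern of "pop": [0, 1, 0]
Patterns do not match
Same pattern = No


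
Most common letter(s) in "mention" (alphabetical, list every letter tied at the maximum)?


Word: "mention"
Letter counts:
  'e': 1
  'i': 1
  'm': 1
  'n': 2
  'o': 1
  't': 1
Maximum count = 2
Most frequent = 'n' (2 times each)


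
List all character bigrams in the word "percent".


Word: "percent" (length 7)
Number of bigrams = 7 - 2 + 1 = 6
  Position 0: "pe"
  Position 1: "er"
  Position 2: "rc"
  Position 3: "ce"
  Position 4: "en"
  Position 5: "nt"
Bigrams = "pe", "er", "rc", "ce", "en", "nt"


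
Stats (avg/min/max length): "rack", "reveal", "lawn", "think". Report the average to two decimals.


Lengths: "rack"=4, "reveal"=6, "lawn"=4, "think"=5
Sum = 19, Count = 4
Average = 19/4 = 4.75
= avg=4.75, min=4, max=6


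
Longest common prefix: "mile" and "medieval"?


Word 1: "mile"
Word 2: "medieval"
Comparing from start:
  Pos 0: 'm' == 'm'
  Pos 1: 'i' != 'e' (stop)
LCP = "m" (length 1)


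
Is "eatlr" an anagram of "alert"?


Word 1: "alert" → sorted: aelrt
Word 2: "eatlr" → sorted: aelrt
Same letters? aelrt == aelrt
Anagram = Yes


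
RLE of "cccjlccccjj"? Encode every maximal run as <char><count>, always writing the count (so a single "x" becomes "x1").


String: "cccjlccccjj"
Scanning for consecutive runs:
  'c' x 3
  'j' x 1
  'l' x 1
  'c' x 4
  'j' x 2
RLE = "c3j1l1c4j2"


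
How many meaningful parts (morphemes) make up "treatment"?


Word: "treatment"
Morphemes: treat / -ment
Each morpheme carries meaning
= 2 morphemes


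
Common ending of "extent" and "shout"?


Word 1: "extent"
Word 2: "shout"
Comparing from end:
  Pos -1: 't' == 't'
  Pos -2: 'n' != 'u' (stop)
LCS = "t" (length 1)


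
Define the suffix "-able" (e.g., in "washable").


Suffix: -able
As in: washable -> wash + -able
Meaning = capable of


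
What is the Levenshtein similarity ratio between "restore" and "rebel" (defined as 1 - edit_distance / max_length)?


Word 1: "restore" (length 7)
Word 2: "rebel" (length 5)
One optimal edit sequence:
  1. keep 'r'
  2. keep 'e'
  3. delete 's'  (+1)
  4. delete 't'  (+1)
  5. substitute 'o' -> 'b'  (+1)
  6. substitute 'r' -> 'e'  (+1)
  7. substitute 'e' -> 'l'  (+1)
Edit distance = 5
Max length = max(7, 5) = 7
Similarity = 1 - 5/7
= 0.2857


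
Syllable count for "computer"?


Word: "computer"
Syllable breakdown: com | pu | ter
Counting: 3 parts
= 3 syllables


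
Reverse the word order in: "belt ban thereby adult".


Original: "belt ban thereby adult"
Words (1..n): belt | ban | thereby | adult
Reversed (n..1): adult | thereby | ban | belt
Result = "adult thereby ban belt"


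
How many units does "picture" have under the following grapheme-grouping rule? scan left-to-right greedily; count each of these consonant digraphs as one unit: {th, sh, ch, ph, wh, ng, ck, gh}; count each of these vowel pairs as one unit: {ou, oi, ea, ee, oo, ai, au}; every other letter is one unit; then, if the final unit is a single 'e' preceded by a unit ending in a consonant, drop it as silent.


Word: "picture" (7 letters)
Left-to-right scan:
  [1] 'p' (letter)
  [2] 'i' (letter)
  [3] 'c' (letter)
  [4] 't' (letter)
  [5] 'u' (letter)
  [6] 'r' (letter)
  [7] 'e' (letter)
Units from scan: 7
Final unit is 'e' after a consonant -> drop as silent (-1)
Sound units = 6 units


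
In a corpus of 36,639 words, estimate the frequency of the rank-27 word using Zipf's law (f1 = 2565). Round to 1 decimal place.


Zipf's law: f(r) = f(1) / r
f(1) = 2565
f(27) = 2565 / 27
= 95.0 occurrences


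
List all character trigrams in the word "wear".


Word: "wear" (length 4)
Number of trigrams = 4 - 3 + 1 = 2
  Position 0: "wea"
  Position 1: "ear"
Trigrams = "wea", "ear"


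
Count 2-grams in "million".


Word: "million" (length 7)
Number of 2-grams = length - 2 + 1 = 7 - 2 + 1
= 6


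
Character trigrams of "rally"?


Word: "rally" (length 5)
Number of trigrams = 5 - 3 + 1 = 3
  Position 0: "ral"
  Position 1: "all"
  Position 2: "lly"
Trigrams = "ral", "all", "lly"


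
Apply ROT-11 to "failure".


Word: "failure"
Shift: 11
Each letter → (letter + shift) mod 26:
  'f' (5) + 11 = 16 → 'q'
  'a' (0) + 11 = 11 → 'l'
  'i' (8) + 11 = 19 → 't'
  'l' (11) + 11 = 22 → 'w'
  'u' (20) + 11 = 5 → 'f'
  'r' (17) + 11 = 2 → 'c'
  'e' (4) + 11 = 15 → 'p'
Result = "qltwfcp"


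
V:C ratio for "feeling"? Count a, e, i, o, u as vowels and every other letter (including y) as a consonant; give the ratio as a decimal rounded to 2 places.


Word: "feeling"
Vowels (a,e,i,o,u): 3
Consonants: 4
Ratio = 3/4
= 0.75


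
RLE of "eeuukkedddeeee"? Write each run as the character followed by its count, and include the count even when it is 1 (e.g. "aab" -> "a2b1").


String: "eeuukkedddeeee"
Scanning for consecutive runs:
  'e' x 2
  'u' x 2
  'k' x 2
  'e' x 1
  'd' x 3
  'e' x 4
RLE = "e2u2k2e1d3e4"


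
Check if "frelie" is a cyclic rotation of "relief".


Word: "relief", Candidate: "frelie"
Method: check if candidate is substring of word+word
"reliefrelief" contains "frelie"? Yes
Is rotation = Yes


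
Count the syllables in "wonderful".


Word: "wonderful"
Syllable breakdown: won · der · ful
Counting: 3 parts
= 3 syllables


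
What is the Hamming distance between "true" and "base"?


Comparing character by character (same length = 4):
  Pos 0: 't' vs 'b' !=
  Pos 1: 'r' vs 'a' !=
  Pos 2: 'u' vs 's' !=
  Pos 3: 'e' vs 'e' =
Hamming distance = 3


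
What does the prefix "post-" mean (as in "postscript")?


Prefix: post-
Example: postscript = post- + script
Meaning = after


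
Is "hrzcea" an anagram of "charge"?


Word 1: "charge" → sorted: aceghr
Word 2: "hrzcea" → sorted: acehrz
Same letters? aceghr != acehrz
Anagram = No


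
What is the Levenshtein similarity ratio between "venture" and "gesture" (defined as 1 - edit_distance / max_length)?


Word 1: "venture" (length 7)
Word 2: "gesture" (length 7)
One optimal edit sequence:
  1. substitute 'v' -> 'g'  (+1)
  2. keep 'e'
  3. substitute 'n' -> 's'  (+1)
  4. keep 't'
  5. keep 'u'
  6. keep 'r'
  7. keep 'e'
Edit distance = 2
Max length = max(7, 7) = 7
Similarity = 1 - 2/7
= 0.7143


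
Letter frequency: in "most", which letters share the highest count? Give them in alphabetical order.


Word: "most"
Letter counts:
  'm': 1
  'o': 1
  's': 1
  't': 1
Maximum count = 1
Most frequent = 'm', 'o', 's', 't' (1 time each)


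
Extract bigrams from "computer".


Word: "computer" (length 8)
Number of bigrams = 8 - 2 + 1 = 7
  Position 0: "co"
  Position 1: "om"
  Position 2: "mp"
  Position 3: "pu"
  Position 4: "ut"
  Position 5: "te"
  Position 6: "er"
Bigrams = "co", "om", "mp", "pu", "ut", "te", "er"


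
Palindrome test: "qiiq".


Word: "qiiq"
Reversed: "qiiq"
Forward == Backward? qiiq == qiiq
Palindrome = Yes


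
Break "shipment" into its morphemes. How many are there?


Word: "shipment"
Morphemes: ship + -ment
Each morpheme carries meaning
= 2 morphemes


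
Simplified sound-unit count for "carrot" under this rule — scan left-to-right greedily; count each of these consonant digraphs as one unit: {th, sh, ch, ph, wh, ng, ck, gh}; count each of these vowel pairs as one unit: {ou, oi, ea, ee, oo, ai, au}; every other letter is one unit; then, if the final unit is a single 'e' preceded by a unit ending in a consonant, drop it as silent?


Word: "carrot" (6 letters)
Left-to-right scan:
  (1) 'c' (letter)
  (2) 'a' (letter)
  (3) 'r' (letter)
  (4) 'r' (letter)
  (5) 'o' (letter)
  (6) 't' (letter)
Units from scan: 6
Sound units = 6 units


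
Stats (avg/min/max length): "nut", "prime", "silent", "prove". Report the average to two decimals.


Lengths: "nut"=3, "prime"=5, "silent"=6, "prove"=5
Sum = 19, Count = 4
Average = 19/4 = 4.75
= avg=4.75, min=3, max=6


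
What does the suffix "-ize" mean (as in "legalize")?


Suffix: -ize
Example: legalize (legal + -ize)
Meaning = to make


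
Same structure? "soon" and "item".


Pattern of "soon": [0, 1, 1, 2]
Pattern of "item": [0, 1, 2, 3]
Patterns do not match
Same pattern = No


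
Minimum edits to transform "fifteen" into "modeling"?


Word 1: "fifteen" (length 7)
Word 2: "modeling" (length 8)
One optimal edit sequence (insert/delete/substitute each cost 1):
  1. substitute 'f' -> 'm'  (+1)
  2. substitute 'i' -> 'o'  (+1)
  3. substitute 'f' -> 'd'  (+1)
  4. substitute 't' -> 'e'  (+1)
  5. substitute 'e' -> 'l'  (+1)
  6. substitute 'e' -> 'i'  (+1)
  7. keep 'n'
  8. insert 'g'  (+1)
Total edit operations: 7
Edit distance = 7


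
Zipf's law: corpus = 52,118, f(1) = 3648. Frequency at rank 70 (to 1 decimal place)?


Zipf's law: f(r) = f(1) / r
f(1) = 3648
f(70) = 3648 / 70
= 52.1 occurrences


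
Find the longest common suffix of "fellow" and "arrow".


Word 1: "fellow"
Word 2: "arrow"
Comparing from end:
  Pos -1: 'w' == 'w'
  Pos -2: 'o' == 'o'
  Pos -3: 'l' != 'r' (stop)
LCS = "ow" (length 2)


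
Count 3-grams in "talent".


Word: "talent" (length 6)
Number of 3-grams = length - 3 + 1 = 6 - 3 + 1
= 4


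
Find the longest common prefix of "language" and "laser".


Word 1: "language"
Word 2: "laser"
Comparing from start:
  Pos 0: 'l' == 'l'
  Pos 1: 'a' == 'a'
  Pos 2: 'n' != 's' (stop)
LCP = "la" (length 2)


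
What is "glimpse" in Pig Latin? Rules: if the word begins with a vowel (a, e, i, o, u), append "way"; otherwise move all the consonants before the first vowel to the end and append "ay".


Word: "glimpse"
Starts with consonant(s) → move to end, add 'ay'
Consonant cluster: "gl"
Pig Latin = "impseglay"


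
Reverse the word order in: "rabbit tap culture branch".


Original: "rabbit tap culture branch"
Words (1..n): rabbit | tap | culture | branch
Reversed (n..1): branch | culture | tap | rabbit
Result = "branch culture tap rabbit"


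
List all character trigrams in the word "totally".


Word: "totally" (length 7)
Number of trigrams = 7 - 3 + 1 = 5
  Position 0: "tot"
  Position 1: "ota"
  Position 2: "tal"
  Position 3: "all"
  Position 4: "lly"
Trigrams = "tot", "ota", "tal", "all", "lly"


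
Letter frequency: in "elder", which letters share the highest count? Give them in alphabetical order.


Word: "elder"
Letter counts:
  'd': 1
  'e': 2
  'l': 1
  'r': 1
Maximum count = 2
Most frequent = 'e' (2 times each)


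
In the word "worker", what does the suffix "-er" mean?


Suffix: -er
As in: worker -> work + -er
Meaning = one who / more


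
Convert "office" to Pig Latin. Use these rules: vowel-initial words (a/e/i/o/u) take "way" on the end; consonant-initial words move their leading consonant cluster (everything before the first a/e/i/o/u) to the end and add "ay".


Word: "office"
Starts with vowel → add 'way'
Pig Latin = "officeway"


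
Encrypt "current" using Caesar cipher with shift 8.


Word: "current"
Shift: 8
Each letter → (letter + shift) mod 26:
  'c' (2) + 8 = 10 → 'k'
  'u' (20) + 8 = 2 → 'c'
  'r' (17) + 8 = 25 → 'z'
  'r' (17) + 8 = 25 → 'z'
  'e' (4) + 8 = 12 → 'm'
  'n' (13) + 8 = 21 → 'v'
  't' (19) + 8 = 1 → 'b'
Result = "kczzmvb"


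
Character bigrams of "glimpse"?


Word: "glimpse" (length 7)
Number of bigrams = 7 - 2 + 1 = 6
  Position 0: "gl"
  Position 1: "li"
  Position 2: "im"
  Position 3: "mp"
  Position 4: "ps"
  Position 5: "se"
Bigrams = "gl", "li", "im", "mp", "ps", "se"


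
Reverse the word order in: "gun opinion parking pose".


Original: "gun opinion parking pose"
Words (1..n): gun | opinion | parking | pose
Reversed (n..1): pose | parking | opinion | gun
Result = "pose parking opinion gun"


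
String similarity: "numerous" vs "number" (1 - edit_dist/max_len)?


Word 1: "numerous" (length 8)
Word 2: "number" (length 6)
One optimal edit sequence:
  1. keep 'n'
  2. keep 'u'
  3. keep 'm'
  4. insert 'b'  (+1)
  5. keep 'e'
  6. keep 'r'
  7. delete 'o'  (+1)
  8. delete 'u'  (+1)
  9. delete 's'  (+1)
Edit distance = 4
Max length = max(8, 6) = 8
Similarity = 1 - 4/8
= 0.5000


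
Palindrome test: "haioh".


Word: "haioh"
Reversed: "hoiah"
Forward == Backward? haioh != hoiah
Palindrome = No


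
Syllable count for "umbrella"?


Word: "umbrella"
Syllable breakdown: um · brel · la
Counting: 3 parts
= 3 syllables


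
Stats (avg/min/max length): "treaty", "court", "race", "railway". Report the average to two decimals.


Lengths: "treaty"=6, "court"=5, "race"=4, "railway"=7
Sum = 22, Count = 4
Average = 22/4 = 5.50
= avg=5.50, min=4, max=7


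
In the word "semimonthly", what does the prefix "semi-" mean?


Prefix: semi-
Example: semimonthly = semi- + monthly
Meaning = half


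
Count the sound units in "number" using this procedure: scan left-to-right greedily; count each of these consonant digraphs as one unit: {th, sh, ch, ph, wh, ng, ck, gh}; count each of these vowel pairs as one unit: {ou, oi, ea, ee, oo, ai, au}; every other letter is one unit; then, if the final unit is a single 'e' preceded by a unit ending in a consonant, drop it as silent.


Word: "number" (6 letters)
Left-to-right scan:
  (1) 'n' (letter)
  (2) 'u' (letter)
  (3) 'm' (letter)
  (4) 'b' (letter)
  (5) 'e' (letter)
  (6) 'r' (letter)
Units from scan: 6
Sound units = 6 units


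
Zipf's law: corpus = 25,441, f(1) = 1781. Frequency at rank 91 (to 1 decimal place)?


Zipf's law: f(r) = f(1) / r
f(1) = 1781
f(91) = 1781 / 91
= 19.6 occurrences


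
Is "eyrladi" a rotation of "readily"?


Word: "readily", Candidate: "eyrladi"
Method: check if candidate is substring of word+word
"readilyreadily" contains "eyrladi"? No
Is rotation = No


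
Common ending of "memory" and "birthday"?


Word 1: "memory"
Word 2: "birthday"
Comparing from end:
  Pos -1: 'y' == 'y'
  Pos -2: 'r' != 'a' (stop)
LCS = "y" (length 1)


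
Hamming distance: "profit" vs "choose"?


Comparing character by character (same length = 6):
  Pos 0: 'p' vs 'c' !=
  Pos 1: 'r' vs 'h' !=
  Pos 2: 'o' vs 'o' =
  Pos 3: 'f' vs 'o' !=
  Pos 4: 'i' vs 's' !=
  Pos 5: 't' vs 'e' !=
Hamming distance = 5


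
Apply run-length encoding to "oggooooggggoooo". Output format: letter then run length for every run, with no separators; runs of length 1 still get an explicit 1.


String: "oggooooggggoooo"
Scanning for consecutive runs:
  'o' x 1
  'g' x 2
  'o' x 4
  'g' x 4
  'o' x 4
RLE = "o1g2o4g4o4"


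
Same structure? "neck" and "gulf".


Pattern of "neck": [0, 1, 2, 3]
Pattern of "gulf": [0, 1, 2, 3]
Patterns match
Same pattern = Yes


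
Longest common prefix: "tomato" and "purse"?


Word 1: "tomato"
Word 2: "purse"
Comparing from start:
  Pos 0: 't' != 'p' (stop)
LCP = "" (length 0)


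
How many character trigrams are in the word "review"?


Word: "review" (length 6)
Number of 3-grams = length - 3 + 1 = 6 - 3 + 1
= 4


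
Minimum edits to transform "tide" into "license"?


Word 1: "tide" (length 4)
Word 2: "license" (length 7)
One optimal edit sequence (insert/delete/substitute each cost 1):
  1. substitute 't' -> 'l'  (+1)
  2. keep 'i'
  3. insert 'c'  (+1)
  4. insert 'e'  (+1)
  5. insert 'n'  (+1)
  6. substitute 'd' -> 's'  (+1)
  7. keep 'e'
Total edit operations: 5
Edit distance = 5


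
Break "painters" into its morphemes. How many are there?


Word: "painters"
Morphemes: paint + -er + -s
Each morpheme carries meaning
= 3 morphemes


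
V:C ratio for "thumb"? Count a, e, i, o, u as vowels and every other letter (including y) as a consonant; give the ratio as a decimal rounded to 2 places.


Word: "thumb"
Vowels (a,e,i,o,u): 1
Consonants: 4
Ratio = 1/4
= 0.25


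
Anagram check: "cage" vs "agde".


Word 1: "cage" → sorted: aceg
Word 2: "agde" → sorted: adeg
Same letters? aceg != adeg
Anagram = No


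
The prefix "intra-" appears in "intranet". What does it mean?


Prefix: intra-
Example: intranet (intra- + net)
Meaning = within


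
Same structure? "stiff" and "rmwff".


Pattern of "stiff": [0, 1, 2, 3, 3]
Pattern of "rmwff": [0, 1, 2, 3, 3]
Patterns match
Same pattern = Yes


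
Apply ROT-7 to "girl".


Word: "girl"
Shift: 7
Each letter → (letter + shift) mod 26:
  'g' (6) + 7 = 13 → 'n'
  'i' (8) + 7 = 15 → 'p'
  'r' (17) + 7 = 24 → 'y'
  'l' (11) + 7 = 18 → 's'
Result = "npys"


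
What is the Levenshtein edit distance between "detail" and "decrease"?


Word 1: "detail" (length 6)
Word 2: "decrease" (length 8)
One optimal edit sequence (insert/delete/substitute each cost 1):
  1. keep 'd'
  2. keep 'e'
  3. insert 'c'  (+1)
  4. insert 'r'  (+1)
  5. substitute 't' -> 'e'  (+1)
  6. keep 'a'
  7. substitute 'i' -> 's'  (+1)
  8. substitute 'l' -> 'e'  (+1)
Total edit operations: 5
Edit distance = 5


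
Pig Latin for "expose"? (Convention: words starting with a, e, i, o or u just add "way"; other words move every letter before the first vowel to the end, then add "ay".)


Word: "expose"
Starts with vowel → add 'way'
Pig Latin = "exposeway"


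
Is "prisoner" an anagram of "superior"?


Word 1: "superior" → sorted: eioprrsu
Word 2: "prisoner" → sorted: einoprrs
Same letters? eioprrsu != einoprrs
Anagram = No


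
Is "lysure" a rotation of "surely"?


Word: "surely", Candidate: "lysure"
Method: check if candidate is substring of word+word
"surelysurely" contains "lysure"? Yes
Is rotation = Yes


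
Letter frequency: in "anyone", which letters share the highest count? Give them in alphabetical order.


Word: "anyone"
Letter counts:
  'a': 1
  'e': 1
  'n': 2
  'o': 1
  'y': 1
Maximum count = 2
Most frequent = 'n' (2 times each)


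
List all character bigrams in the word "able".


Word: "able" (length 4)
Number of bigrams = 4 - 2 + 1 = 3
  Position 0: "ab"
  Position 1: "bl"
  Position 2: "le"
Bigrams = "ab", "bl", "le"


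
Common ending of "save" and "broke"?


Word 1: "save"
Word 2: "broke"
Comparing from end:
  Pos -1: 'e' == 'e'
  Pos -2: 'v' != 'k' (stop)
LCS = "e" (length 1)


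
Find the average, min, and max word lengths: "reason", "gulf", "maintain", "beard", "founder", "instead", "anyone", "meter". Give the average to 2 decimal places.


Lengths: "reason"=6, "gulf"=4, "maintain"=8, "beard"=5, "founder"=7, "instead"=7, "anyone"=6, "meter"=5
Sum = 48, Count = 8
Average = 48/8 = 6.00
= avg=6.00, min=4, max=8


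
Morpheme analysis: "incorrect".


Word: "incorrect"
Morphemes: in- / correct
Each morpheme carries meaning
= 2 morphemes


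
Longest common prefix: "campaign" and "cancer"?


Word 1: "campaign"
Word 2: "cancer"
Comparing from start:
  Pos 0: 'c' == 'c'
  Pos 1: 'a' == 'a'
  Pos 2: 'm' != 'n' (stop)
LCP = "ca" (length 2)


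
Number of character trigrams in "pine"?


Word: "pine" (length 4)
Number of 3-grams = length - 3 + 1 = 4 - 3 + 1
= 2


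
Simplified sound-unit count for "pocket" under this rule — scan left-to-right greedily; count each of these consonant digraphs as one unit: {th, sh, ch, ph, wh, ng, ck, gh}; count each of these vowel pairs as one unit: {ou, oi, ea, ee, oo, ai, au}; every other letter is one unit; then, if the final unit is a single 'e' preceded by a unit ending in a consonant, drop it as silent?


Word: "pocket" (6 letters)
Left-to-right scan:
  1. 'p' (letter)
  2. 'o' (letter)
  3. 'ck' (digraph)
  4. 'e' (letter)
  5. 't' (letter)
Units from scan: 5
Sound units = 5 units


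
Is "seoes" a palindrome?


Word: "seoes"
Reversed: "seoes"
Forward == Backward? seoes == seoes
Palindrome = Yes


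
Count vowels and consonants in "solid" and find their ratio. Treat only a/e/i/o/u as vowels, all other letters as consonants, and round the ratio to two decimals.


Word: "solid"
Vowels (a,e,i,o,u): 2
Consonants: 3
Ratio = 2/3
= 0.67


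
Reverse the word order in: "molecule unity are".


Original: "molecule unity are"
Words (1..n): molecule | unity | are
Reversed (n..1): are | unity | molecule
Result = "are unity molecule"


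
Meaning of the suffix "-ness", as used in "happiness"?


Suffix: -ness
Example: happiness (happy + -ness, with a spelling change)
Meaning = state of being


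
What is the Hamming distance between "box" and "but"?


Comparing character by character (same length = 3):
  Pos 0: 'b' vs 'b' =
  Pos 1: 'o' vs 'u' !=
  Pos 2: 'x' vs 't' !=
Hamming distance = 2


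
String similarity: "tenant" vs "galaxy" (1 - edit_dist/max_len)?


Word 1: "tenant" (length 6)
Word 2: "galaxy" (length 6)
One optimal edit sequence:
  1. substitute 't' -> 'g'  (+1)
  2. substitute 'e' -> 'a'  (+1)
  3. substitute 'n' -> 'l'  (+1)
  4. keep 'a'
  5. substitute 'n' -> 'x'  (+1)
  6. substitute 't' -> 'y'  (+1)
Edit distance = 5
Max length = max(6, 6) = 6
Similarity = 1 - 5/6
= 0.1667


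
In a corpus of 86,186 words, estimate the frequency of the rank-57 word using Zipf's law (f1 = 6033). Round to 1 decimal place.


Zipf's law: f(r) = f(1) / r
f(1) = 6033
f(57) = 6033 / 57
= 105.8 occurrences


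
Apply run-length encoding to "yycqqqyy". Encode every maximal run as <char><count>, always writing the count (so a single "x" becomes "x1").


String: "yycqqqyy"
Scanning for consecutive runs:
  'y' x 2
  'c' x 1
  'q' x 3
  'y' x 2
RLE = "y2c1q3y2"


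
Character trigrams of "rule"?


Word: "rule" (length 4)
Number of trigrams = 4 - 3 + 1 = 2
  Position 0: "rul"
  Position 1: "ule"
Trigrams = "rul", "ule"


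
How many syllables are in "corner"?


Word: "corner"
Syllable breakdown: cor | ner
Counting: 2 parts
= 2 syllables


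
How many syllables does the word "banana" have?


Word: "banana"
Syllable breakdown: ba / na / na
Counting: 3 parts
= 3 syllables


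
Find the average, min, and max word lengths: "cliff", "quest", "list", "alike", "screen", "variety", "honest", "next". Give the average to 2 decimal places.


Lengths: "cliff"=5, "quest"=5, "list"=4, "alike"=5, "screen"=6, "variety"=7, "honest"=6, "next"=4
Sum = 42, Count = 8
Average = 42/8 = 5.25
= avg=5.25, min=4, max=7


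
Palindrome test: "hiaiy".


Word: "hiaiy"
Reversed: "yiaih"
Forward == Backward? hiaiy != yiaih
Palindrome = No


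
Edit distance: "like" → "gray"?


Word 1: "like" (length 4)
Word 2: "gray" (length 4)
One optimal edit sequence (insert/delete/substitute each cost 1):
  1. substitute 'l' -> 'g'  (+1)
  2. substitute 'i' -> 'r'  (+1)
  3. substitute 'k' -> 'a'  (+1)
  4. substitute 'e' -> 'y'  (+1)
Total edit operations: 4
Edit distance = 4


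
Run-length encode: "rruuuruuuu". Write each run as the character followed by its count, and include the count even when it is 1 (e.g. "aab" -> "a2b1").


String: "rruuuruuuu"
Scanning for consecutive runs:
  'r' x 2
  'u' x 3
  'r' x 1
  'u' x 4
RLE = "r2u3r1u4"


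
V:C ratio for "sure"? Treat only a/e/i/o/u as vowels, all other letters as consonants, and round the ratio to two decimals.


Word: "sure"
Vowels (a,e,i,o,u): 2
Consonants: 2
Ratio = 2/2
= 1.00


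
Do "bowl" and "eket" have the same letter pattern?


Pattern of "bowl": [0, 1, 2, 3]
Pattern of "eket": [0, 1, 0, 2]
Patterns do not match
Same pattern = No


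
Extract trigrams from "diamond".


Word: "diamond" (length 7)
Number of trigrams = 7 - 3 + 1 = 5
  Position 0: "dia"
  Position 1: "iam"
  Position 2: "amo"
  Position 3: "mon"
  Position 4: "ond"
Trigrams = "dia", "iam", "amo", "mon", "ond"


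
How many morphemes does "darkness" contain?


Word: "darkness"
Morphemes: dark / -ness
Each morpheme carries meaning
= 2 morphemes


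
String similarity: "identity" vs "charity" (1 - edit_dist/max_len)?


Word 1: "identity" (length 8)
Word 2: "charity" (length 7)
One optimal edit sequence:
  1. delete 'i'  (+1)
  2. substitute 'd' -> 'c'  (+1)
  3. substitute 'e' -> 'h'  (+1)
  4. substitute 'n' -> 'a'  (+1)
  5. substitute 't' -> 'r'  (+1)
  6. keep 'i'
  7. keep 't'
  8. keep 'y'
Edit distance = 5
Max length = max(8, 7) = 8
Similarity = 1 - 5/8
= 0.3750


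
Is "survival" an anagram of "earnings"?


Word 1: "earnings" → sorted: aeginnrs
Word 2: "survival" → sorted: ailrsuvv
Same letters? aeginnrs != ailrsuvv
Anagram = No


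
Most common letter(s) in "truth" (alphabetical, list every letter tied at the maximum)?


Word: "truth"
Letter counts:
  'h': 1
  'r': 1
  't': 2
  'u': 1
Maximum count = 2
Most frequent = 't' (2 times each)


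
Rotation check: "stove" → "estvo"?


Word: "stove", Candidate: "estvo"
Method: check if candidate is substring of word+word
"stovestove" contains "estvo"? No
Is rotation = No


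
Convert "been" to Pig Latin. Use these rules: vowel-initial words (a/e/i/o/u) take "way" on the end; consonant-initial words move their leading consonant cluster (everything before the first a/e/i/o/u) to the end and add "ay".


Word: "been"
Starts with consonant(s) → move to end, add 'ay'
Consonant cluster: "b"
Pig Latin = "eenbay"


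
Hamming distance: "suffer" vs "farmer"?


Comparing character by character (same length = 6):
  Pos 0: 's' vs 'f' !=
  Pos 1: 'u' vs 'a' !=
  Pos 2: 'f' vs 'r' !=
  Pos 3: 'f' vs 'm' !=
  Pos 4: 'e' vs 'e' =
  Pos 5: 'r' vs 'r' =
Hamming distance = 4


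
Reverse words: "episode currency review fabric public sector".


Original: "episode currency review fabric public sector"
Words (1..n): episode | currency | review | fabric | public | sector
Reversed (n..1): sector | public | fabric | review | currency | episode
Result = "sector public fabric review currency episode"


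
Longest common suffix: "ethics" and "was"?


Word 1: "ethics"
Word 2: "was"
Comparing from end:
  Pos -1: 's' == 's'
  Pos -2: 'c' != 'a' (stop)
LCS = "s" (length 1)


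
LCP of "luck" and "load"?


Word 1: "luck"
Word 2: "load"
Comparing from start:
  Pos 0: 'l' == 'l'
  Pos 1: 'u' != 'o' (stop)
LCP = "l" (length 1)


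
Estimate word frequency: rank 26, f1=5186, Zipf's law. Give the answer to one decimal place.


Zipf's law: f(r) = f(1) / r
f(1) = 5186
f(26) = 5186 / 26
= 199.5 occurrences


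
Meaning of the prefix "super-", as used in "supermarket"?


Prefix: super-
As in: supermarket -> super- + market
Meaning = above / beyond


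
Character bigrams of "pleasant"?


Word: "pleasant" (length 8)
Number of bigrams = 8 - 2 + 1 = 7
  Position 0: "pl"
  Position 1: "le"
  Position 2: "ea"
  Position 3: "as"
  Position 4: "sa"
  Position 5: "an"
  Position 6: "nt"
Bigrams = "pl", "le", "ea", "as", "sa", "an", "nt"


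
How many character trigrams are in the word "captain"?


Word: "captain" (length 7)
Number of 3-grams = length - 3 + 1 = 7 - 3 + 1
= 5


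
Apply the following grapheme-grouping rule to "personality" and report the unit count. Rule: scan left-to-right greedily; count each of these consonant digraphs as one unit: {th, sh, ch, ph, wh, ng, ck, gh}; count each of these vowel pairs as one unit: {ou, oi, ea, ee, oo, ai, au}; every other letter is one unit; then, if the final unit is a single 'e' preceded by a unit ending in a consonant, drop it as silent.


Word: "personality" (11 letters)
Left-to-right scan:
  1. 'p' (letter)
  2. 'e' (letter)
  3. 'r' (letter)
  4. 's' (letter)
  5. 'o' (letter)
  6. 'n' (letter)
  7. 'a' (letter)
  8. 'l' (letter)
  9. 'i' (letter)
  10. 't' (letter)
  11. 'y' (letter)
Units from scan: 11
Sound units = 11 units


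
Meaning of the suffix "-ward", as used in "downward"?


Suffix: -ward
As in: downward -> down + -ward
Meaning = in the direction of


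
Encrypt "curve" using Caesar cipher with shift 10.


Word: "curve"
Shift: 10
Each letter → (letter + shift) mod 26:
  'c' (2) + 10 = 12 → 'm'
  'u' (20) + 10 = 4 → 'e'
  'r' (17) + 10 = 1 → 'b'
  'v' (21) + 10 = 5 → 'f'
  'e' (4) + 10 = 14 → 'o'
Result = "mebfo"


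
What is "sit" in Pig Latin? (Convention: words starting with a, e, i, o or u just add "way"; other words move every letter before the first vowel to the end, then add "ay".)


Word: "sit"
Starts with consonant(s) → move to end, add 'ay'
Consonant cluster: "s"
Pig Latin = "itsay"


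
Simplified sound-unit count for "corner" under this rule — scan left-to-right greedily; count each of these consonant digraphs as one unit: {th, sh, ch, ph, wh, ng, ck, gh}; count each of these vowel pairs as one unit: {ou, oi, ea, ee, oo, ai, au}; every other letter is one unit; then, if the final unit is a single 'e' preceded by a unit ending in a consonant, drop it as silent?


Word: "corner" (6 letters)
Left-to-right scan:
  (1) 'c' (letter)
  (2) 'o' (letter)
  (3) 'r' (letter)
  (4) 'n' (letter)
  (5) 'e' (letter)
  (6) 'r' (letter)
Units from scan: 6
Sound units = 6 units


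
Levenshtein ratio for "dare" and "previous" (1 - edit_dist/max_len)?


Word 1: "dare" (length 4)
Word 2: "previous" (length 8)
One optimal edit sequence:
  1. delete 'd'  (+1)
  2. substitute 'a' -> 'p'  (+1)
  3. keep 'r'
  4. keep 'e'
  5. insert 'v'  (+1)
  6. insert 'i'  (+1)
  7. insert 'o'  (+1)
  8. insert 'u'  (+1)
  9. insert 's'  (+1)
Edit distance = 7
Max length = max(4, 8) = 8
Similarity = 1 - 7/8
= 0.1250


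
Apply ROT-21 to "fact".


Word: "fact"
Shift: 21
Each letter → (letter + shift) mod 26:
  'f' (5) + 21 = 0 → 'a'
  'a' (0) + 21 = 21 → 'v'
  'c' (2) + 21 = 23 → 'x'
  't' (19) + 21 = 14 → 'o'
Result = "avxo"


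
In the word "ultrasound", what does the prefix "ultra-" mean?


Prefix: ultra-
Example: ultrasound (ultra- + sound)
Meaning = beyond


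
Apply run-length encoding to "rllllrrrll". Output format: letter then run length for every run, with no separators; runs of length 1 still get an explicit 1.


String: "rllllrrrll"
Scanning for consecutive runs:
  'r' x 1
  'l' x 4
  'r' x 3
  'l' x 2
RLE = "r1l4r3l2"


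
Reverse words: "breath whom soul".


Original: "breath whom soul"
Words (1..n): breath | whom | soul
Reversed (n..1): soul | whom | breath
Result = "soul whom breath"


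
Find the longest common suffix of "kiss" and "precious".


Word 1: "kiss"
Word 2: "precious"
Comparing from end:
  Pos -1: 's' == 's'
  Pos -2: 's' != 'u' (stop)
LCS = "s" (length 1)


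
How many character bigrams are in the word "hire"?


Word: "hire" (length 4)
Number of 2-grams = length - 2 + 1 = 4 - 2 + 1
= 3


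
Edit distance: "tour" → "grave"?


Word 1: "tour" (length 4)
Word 2: "grave" (length 5)
One optimal edit sequence (insert/delete/substitute each cost 1):
  1. insert 'g'  (+1)
  2. substitute 't' -> 'r'  (+1)
  3. substitute 'o' -> 'a'  (+1)
  4. substitute 'u' -> 'v'  (+1)
  5. substitute 'r' -> 'e'  (+1)
Total edit operations: 5
Edit distance = 5


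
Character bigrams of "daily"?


Word: "daily" (length 5)
Number of bigrams = 5 - 2 + 1 = 4
  Position 0: "da"
  Position 1: "ai"
  Position 2: "il"
  Position 3: "ly"
Bigrams = "da", "ai", "il", "ly"


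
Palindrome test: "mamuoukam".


Word: "mamuoukam"
Reversed: "makuoumam"
Forward == Backward? mamuoukam != makuoumam
Palindrome = No


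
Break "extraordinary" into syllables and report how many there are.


Word: "extraordinary"
Syllable breakdown: ex-traor-di-nar-y
Counting: 5 parts
= 5 syllables


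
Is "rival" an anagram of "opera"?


Word 1: "opera" → sorted: aeopr
Word 2: "rival" → sorted: ailrv
Same letters? aeopr != ailrv
Anagram = No


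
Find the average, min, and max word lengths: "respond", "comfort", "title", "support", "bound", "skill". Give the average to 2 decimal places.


Lengths: "respond"=7, "comfort"=7, "title"=5, "support"=7, "bound"=5, "skill"=5
Sum = 36, Count = 6
Average = 36/6 = 6.00
= avg=6.00, min=5, max=7


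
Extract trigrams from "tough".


Word: "tough" (length 5)
Number of trigrams = 5 - 3 + 1 = 3
  Position 0: "tou"
  Position 1: "oug"
  Position 2: "ugh"
Trigrams = "tou", "oug", "ugh"


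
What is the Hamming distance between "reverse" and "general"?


Comparing character by character (same length = 7):
  Pos 0: 'r' vs 'g' !=
  Pos 1: 'e' vs 'e' =
  Pos 2: 'v' vs 'n' !=
  Pos 3: 'e' vs 'e' =
  Pos 4: 'r' vs 'r' =
  Pos 5: 's' vs 'a' !=
  Pos 6: 'e' vs 'l' !=
Hamming distance = 4


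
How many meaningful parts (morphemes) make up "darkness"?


Word: "darkness"
Morphemes: dark + -ness
Each morpheme carries meaning
= 2 morphemes


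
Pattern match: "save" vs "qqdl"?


Pattern of "save": [0, 1, 2, 3]
Pattern of "qqdl": [0, 0, 1, 2]
Patterns do not match
Same pattern = No


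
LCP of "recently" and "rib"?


Word 1: "recently"
Word 2: "rib"
Comparing from start:
  Pos 0: 'r' == 'r'
  Pos 1: 'e' != 'i' (stop)
LCP = "r" (length 1)


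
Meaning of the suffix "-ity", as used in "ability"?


Suffix: -ity
Example: ability (able + -ity, with a spelling change)
Meaning = quality of


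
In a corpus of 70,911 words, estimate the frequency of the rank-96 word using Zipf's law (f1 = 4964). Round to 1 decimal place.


Zipf's law: f(r) = f(1) / r
f(1) = 4964
f(96) = 4964 / 96
= 51.7 occurrences


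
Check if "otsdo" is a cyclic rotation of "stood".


Word: "stood", Candidate: "otsdo"
Method: check if candidate is substring of word+word
"stoodstood" contains "otsdo"? No
Is rotation = No


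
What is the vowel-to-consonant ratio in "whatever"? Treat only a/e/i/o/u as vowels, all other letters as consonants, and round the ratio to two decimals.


Word: "whatever"
Vowels (a,e,i,o,u): 3
Consonants: 5
Ratio = 3/5
= 0.60


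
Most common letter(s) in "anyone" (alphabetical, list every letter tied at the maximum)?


Word: "anyone"
Letter counts:
  'a': 1
  'e': 1
  'n': 2
  'o': 1
  'y': 1
Maximum count = 2
Most frequent = 'n' (2 times each)


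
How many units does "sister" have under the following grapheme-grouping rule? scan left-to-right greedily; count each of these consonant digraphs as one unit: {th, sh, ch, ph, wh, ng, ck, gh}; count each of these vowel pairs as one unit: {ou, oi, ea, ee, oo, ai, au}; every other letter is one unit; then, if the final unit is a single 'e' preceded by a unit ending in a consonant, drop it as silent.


Word: "sister" (6 letters)
Left-to-right scan:
  (1) 's' (letter)
  (2) 'i' (letter)
  (3) 's' (letter)
  (4) 't' (letter)
  (5) 'e' (letter)
  (6) 'r' (letter)
Units from scan: 6
Sound units = 6 units
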